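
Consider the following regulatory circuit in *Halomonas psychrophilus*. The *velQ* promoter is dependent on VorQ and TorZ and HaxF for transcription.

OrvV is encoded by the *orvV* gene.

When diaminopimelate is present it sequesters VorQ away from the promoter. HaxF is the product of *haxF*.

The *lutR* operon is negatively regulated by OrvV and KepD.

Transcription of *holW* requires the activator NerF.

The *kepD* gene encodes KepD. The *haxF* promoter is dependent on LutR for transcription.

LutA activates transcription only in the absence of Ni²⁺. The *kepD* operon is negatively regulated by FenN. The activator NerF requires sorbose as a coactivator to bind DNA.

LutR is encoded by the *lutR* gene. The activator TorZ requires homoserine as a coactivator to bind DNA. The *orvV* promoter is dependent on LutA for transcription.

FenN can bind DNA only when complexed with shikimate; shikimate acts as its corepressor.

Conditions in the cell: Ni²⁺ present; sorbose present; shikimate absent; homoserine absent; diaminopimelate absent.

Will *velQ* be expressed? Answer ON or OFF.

OFF

Diaminopimelate is absent, so VorQ is active.
Homoserine is absent, so TorZ is inactive.
Ni²⁺ is present, so LutA is inactive.
Required activator LutA is absent, so *orvV* is not transcribed.
So OrvV is not produced.
Shikimate is absent, so FenN is inactive.
With no repressor bound, *kepD* is transcribed.
So KepD is produced and active.
With repressor KepD bound, *lutR* is not transcribed.
So LutR is not produced.
Required activator LutR is absent, so *haxF* is not transcribed.
So HaxF is not produced.
Required activator TorZ is absent, so *velQ* is not transcribed.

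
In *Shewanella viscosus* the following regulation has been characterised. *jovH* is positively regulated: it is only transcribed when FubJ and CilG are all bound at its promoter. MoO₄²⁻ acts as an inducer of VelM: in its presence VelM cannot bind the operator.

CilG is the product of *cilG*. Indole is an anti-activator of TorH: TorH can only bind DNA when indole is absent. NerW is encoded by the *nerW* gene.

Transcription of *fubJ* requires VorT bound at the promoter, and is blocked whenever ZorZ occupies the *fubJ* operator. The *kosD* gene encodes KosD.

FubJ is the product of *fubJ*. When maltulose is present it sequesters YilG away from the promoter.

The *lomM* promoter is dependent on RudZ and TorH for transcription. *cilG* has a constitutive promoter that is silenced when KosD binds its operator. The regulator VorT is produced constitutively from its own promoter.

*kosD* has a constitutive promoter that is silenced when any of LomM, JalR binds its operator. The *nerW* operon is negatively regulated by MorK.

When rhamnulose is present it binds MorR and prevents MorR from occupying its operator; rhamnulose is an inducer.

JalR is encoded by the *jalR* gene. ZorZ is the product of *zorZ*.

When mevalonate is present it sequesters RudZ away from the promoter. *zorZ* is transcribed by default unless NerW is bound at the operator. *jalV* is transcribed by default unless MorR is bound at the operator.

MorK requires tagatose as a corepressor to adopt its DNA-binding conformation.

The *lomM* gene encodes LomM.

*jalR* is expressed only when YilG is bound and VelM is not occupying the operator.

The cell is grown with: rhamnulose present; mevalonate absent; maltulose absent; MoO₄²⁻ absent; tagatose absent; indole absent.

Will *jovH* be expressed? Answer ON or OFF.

VorT is produced constitutively and is active.
Tagatose is absent, so MorK is inactive.
With no repressor bound, *nerW* is transcribed.
So NerW is produced and active.
With repressor NerW bound, *zorZ* is not transcribed.
So ZorZ is not produced.
No repressor is bound and VorT is active, so *fubJ* is transcribed.
So FubJ is produced and active.
Mevalonate is absent, so RudZ is active.
Indole is absent, so TorH is active.
No repressor is bound and RudZ and TorH are active, so *lomM* is transcribed.
So LomM is produced and active.
Maltulose is absent, so YilG is active.
MoO₄²⁻ is absent, so VelM is active.
With repressor VelM bound, *jalR* is not transcribed.
So JalR is not produced.
With repressor LomM bound, *kosD* is not transcribed.
So KosD is not produced.
With no repressor bound, *cilG* is transcribed.
So CilG is produced and active.
No repressor is bound and FubJ and CilG are active, so *jovH* is transcribed.

ON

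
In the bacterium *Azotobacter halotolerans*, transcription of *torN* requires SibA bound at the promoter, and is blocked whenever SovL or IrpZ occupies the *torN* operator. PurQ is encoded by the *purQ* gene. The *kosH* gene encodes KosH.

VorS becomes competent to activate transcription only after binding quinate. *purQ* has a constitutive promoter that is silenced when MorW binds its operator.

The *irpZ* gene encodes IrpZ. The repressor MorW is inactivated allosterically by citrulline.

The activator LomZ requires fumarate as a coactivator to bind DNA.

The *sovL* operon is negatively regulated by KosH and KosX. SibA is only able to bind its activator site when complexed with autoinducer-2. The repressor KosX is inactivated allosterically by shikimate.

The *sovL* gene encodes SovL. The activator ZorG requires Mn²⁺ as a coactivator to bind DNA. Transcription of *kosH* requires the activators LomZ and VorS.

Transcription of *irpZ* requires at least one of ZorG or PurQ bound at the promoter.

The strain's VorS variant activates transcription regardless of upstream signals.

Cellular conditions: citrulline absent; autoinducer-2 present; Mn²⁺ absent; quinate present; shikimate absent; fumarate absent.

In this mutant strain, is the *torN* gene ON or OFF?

ON

Autoinducer-2 is present, so SibA is active.
Fumarate is absent, so LomZ is inactive.
VorS is constitutively active in this strain.
Required activator LomZ is absent, so *kosH* is not transcribed.
So KosH is not produced.
Shikimate is absent, so KosX is active.
With repressor KosX bound, *sovL* is not transcribed.
So SovL is not produced.
Mn²⁺ is absent, so ZorG is inactive.
Citrulline is absent, so MorW is active.
With repressor MorW bound, *purQ* is not transcribed.
So PurQ is not produced.
No activator is available at the *irpZ* promoter, so *irpZ* is not transcribed.
So IrpZ is not produced.
No repressor is bound and SibA is active, so *torN* is transcribed.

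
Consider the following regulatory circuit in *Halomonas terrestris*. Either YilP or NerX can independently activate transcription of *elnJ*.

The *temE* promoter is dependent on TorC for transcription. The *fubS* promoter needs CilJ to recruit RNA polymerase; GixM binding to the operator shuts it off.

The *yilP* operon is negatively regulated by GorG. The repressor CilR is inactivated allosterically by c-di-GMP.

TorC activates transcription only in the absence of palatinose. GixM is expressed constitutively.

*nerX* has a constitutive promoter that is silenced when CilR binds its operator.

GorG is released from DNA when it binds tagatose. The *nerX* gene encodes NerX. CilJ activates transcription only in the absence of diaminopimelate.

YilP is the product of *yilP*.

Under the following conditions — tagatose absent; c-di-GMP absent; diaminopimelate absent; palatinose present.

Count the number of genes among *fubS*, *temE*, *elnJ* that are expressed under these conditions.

0

GixM is produced constitutively and is active.
Diaminopimelate is absent, so CilJ is active.
With repressor GixM bound, *fubS* is not transcribed.
→ *fubS* is OFF.
Palatinose is present, so TorC is inactive.
Required activator TorC is absent, so *temE* is not transcribed.
→ *temE* is OFF.
Tagatose is absent, so GorG is active.
With repressor GorG bound, *yilP* is not transcribed.
So YilP is not produced.
c-di-GMP is absent, so CilR is active.
With repressor CilR bound, *nerX* is not transcribed.
So NerX is not produced.
No activator is available at the *elnJ* promoter, so *elnJ* is not transcribed.
→ *elnJ* is OFF.
0 of the 3 genes are transcribed.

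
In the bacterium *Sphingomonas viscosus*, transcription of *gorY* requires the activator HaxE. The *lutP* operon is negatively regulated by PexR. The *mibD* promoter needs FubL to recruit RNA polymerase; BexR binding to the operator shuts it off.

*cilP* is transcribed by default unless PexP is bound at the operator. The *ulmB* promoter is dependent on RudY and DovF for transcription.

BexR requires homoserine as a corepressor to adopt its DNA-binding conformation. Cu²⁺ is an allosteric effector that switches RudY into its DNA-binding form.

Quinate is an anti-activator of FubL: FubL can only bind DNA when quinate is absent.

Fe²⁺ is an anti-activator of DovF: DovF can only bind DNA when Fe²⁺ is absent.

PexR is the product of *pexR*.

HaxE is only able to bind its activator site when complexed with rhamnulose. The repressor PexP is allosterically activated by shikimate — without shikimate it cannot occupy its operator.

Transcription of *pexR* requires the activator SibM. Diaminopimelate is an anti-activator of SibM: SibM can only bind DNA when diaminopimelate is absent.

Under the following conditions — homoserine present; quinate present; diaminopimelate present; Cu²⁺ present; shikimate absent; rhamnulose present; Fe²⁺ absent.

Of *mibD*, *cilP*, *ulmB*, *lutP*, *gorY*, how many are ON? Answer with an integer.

Homoserine is present, so BexR is active.
Quinate is present, so FubL is inactive.
With repressor BexR bound, *mibD* is not transcribed.
→ *mibD* is OFF.
Shikimate is absent, so PexP is inactive.
With no repressor bound, *cilP* is transcribed.
→ *cilP* is ON.
Cu²⁺ is present, so RudY is active.
Fe²⁺ is absent, so DovF is active.
No repressor is bound and RudY and DovF are active, so *ulmB* is transcribed.
→ *ulmB* is ON.
Diaminopimelate is present, so SibM is inactive.
Required activator SibM is absent, so *pexR* is not transcribed.
So PexR is not produced.
With no repressor bound, *lutP* is transcribed.
→ *lutP* is ON.
Rhamnulose is present, so HaxE is active.
No repressor is bound and HaxE is active, so *gorY* is transcribed.
→ *gorY* is ON.
4 of the 5 genes are transcribed.

4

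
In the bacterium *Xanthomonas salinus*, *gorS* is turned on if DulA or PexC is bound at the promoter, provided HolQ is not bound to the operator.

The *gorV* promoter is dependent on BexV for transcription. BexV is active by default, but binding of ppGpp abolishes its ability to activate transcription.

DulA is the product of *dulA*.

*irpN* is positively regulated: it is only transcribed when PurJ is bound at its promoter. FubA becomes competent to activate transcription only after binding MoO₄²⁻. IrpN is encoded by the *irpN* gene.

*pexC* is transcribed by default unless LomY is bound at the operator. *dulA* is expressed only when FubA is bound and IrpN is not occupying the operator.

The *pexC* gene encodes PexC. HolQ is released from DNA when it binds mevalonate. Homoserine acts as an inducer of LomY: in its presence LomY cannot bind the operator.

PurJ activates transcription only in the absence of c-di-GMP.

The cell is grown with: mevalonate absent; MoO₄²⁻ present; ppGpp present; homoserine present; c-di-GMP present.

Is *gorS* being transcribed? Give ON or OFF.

c-di-GMP is present, so PurJ is inactive.
Required activator PurJ is absent, so *irpN* is not transcribed.
So IrpN is not produced.
MoO₄²⁻ is present, so FubA is active.
No repressor is bound and FubA is active, so *dulA* is transcribed.
So DulA is produced and active.
Mevalonate is absent, so HolQ is active.
Homoserine is present, so LomY is inactive.
With no repressor bound, *pexC* is transcribed.
So PexC is produced and active.
With repressor HolQ bound, *gorS* is not transcribed.

OFF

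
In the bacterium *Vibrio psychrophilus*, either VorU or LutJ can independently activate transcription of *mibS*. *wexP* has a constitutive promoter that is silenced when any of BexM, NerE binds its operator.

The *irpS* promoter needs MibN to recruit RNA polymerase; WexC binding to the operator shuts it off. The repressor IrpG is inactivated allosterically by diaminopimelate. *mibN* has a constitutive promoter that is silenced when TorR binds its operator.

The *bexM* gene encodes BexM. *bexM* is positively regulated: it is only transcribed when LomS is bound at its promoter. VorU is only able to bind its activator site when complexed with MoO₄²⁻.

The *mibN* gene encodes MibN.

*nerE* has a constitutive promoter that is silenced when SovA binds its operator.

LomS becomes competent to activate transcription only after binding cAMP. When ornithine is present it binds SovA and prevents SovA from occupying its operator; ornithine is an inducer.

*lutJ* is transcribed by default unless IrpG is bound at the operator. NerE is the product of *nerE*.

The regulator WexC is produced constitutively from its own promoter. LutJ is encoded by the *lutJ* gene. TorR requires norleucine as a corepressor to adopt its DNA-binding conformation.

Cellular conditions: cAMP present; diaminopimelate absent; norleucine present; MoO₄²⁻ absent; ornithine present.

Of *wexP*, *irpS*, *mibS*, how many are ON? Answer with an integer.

cAMP is present, so LomS is active.
No repressor is bound and LomS is active, so *bexM* is transcribed.
So BexM is produced and active.
Ornithine is present, so SovA is inactive.
With no repressor bound, *nerE* is transcribed.
So NerE is produced and active.
With repressor BexM bound, *wexP* is not transcribed.
→ *wexP* is OFF.
WexC is produced constitutively and is active.
Norleucine is present, so TorR is active.
With repressor TorR bound, *mibN* is not transcribed.
So MibN is not produced.
With repressor WexC bound, *irpS* is not transcribed.
→ *irpS* is OFF.
MoO₄²⁻ is absent, so VorU is inactive.
Diaminopimelate is absent, so IrpG is active.
With repressor IrpG bound, *lutJ* is not transcribed.
So LutJ is not produced.
No activator is available at the *mibS* promoter, so *mibS* is not transcribed.
→ *mibS* is OFF.
0 of the 3 genes are transcribed.

0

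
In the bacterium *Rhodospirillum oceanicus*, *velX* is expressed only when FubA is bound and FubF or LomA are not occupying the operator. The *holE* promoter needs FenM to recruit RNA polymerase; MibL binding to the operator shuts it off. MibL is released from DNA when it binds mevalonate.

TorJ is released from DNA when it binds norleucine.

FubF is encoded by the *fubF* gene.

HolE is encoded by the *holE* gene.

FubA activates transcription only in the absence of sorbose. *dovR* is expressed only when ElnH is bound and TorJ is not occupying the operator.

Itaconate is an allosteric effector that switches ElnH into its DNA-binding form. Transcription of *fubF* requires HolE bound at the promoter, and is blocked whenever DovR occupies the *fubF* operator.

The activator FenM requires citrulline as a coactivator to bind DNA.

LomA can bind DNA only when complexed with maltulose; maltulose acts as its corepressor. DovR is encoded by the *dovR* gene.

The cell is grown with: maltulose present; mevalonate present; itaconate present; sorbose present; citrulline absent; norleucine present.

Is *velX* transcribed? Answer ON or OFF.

OFF

Citrulline is absent, so FenM is inactive.
Mevalonate is present, so MibL is inactive.
Required activator FenM is absent, so *holE* is not transcribed.
So HolE is not produced.
Itaconate is present, so ElnH is active.
Norleucine is present, so TorJ is inactive.
No repressor is bound and ElnH is active, so *dovR* is transcribed.
So DovR is produced and active.
With repressor DovR bound, *fubF* is not transcribed.
So FubF is not produced.
Sorbose is present, so FubA is inactive.
Maltulose is present, so LomA is active.
With repressor LomA bound, *velX* is not transcribed.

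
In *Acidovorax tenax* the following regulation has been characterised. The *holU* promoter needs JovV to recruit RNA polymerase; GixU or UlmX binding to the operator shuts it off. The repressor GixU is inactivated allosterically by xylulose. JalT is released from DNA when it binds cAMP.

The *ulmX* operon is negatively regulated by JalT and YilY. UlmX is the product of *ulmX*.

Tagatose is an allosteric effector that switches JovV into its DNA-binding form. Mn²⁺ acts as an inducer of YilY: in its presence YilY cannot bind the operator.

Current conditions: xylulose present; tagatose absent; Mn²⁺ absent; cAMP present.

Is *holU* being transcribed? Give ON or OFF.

OFF

Xylulose is present, so GixU is inactive.
Tagatose is absent, so JovV is inactive.
cAMP is present, so JalT is inactive.
Mn²⁺ is absent, so YilY is active.
With repressor YilY bound, *ulmX* is not transcribed.
So UlmX is not produced.
Required activator JovV is absent, so *holU* is not transcribed.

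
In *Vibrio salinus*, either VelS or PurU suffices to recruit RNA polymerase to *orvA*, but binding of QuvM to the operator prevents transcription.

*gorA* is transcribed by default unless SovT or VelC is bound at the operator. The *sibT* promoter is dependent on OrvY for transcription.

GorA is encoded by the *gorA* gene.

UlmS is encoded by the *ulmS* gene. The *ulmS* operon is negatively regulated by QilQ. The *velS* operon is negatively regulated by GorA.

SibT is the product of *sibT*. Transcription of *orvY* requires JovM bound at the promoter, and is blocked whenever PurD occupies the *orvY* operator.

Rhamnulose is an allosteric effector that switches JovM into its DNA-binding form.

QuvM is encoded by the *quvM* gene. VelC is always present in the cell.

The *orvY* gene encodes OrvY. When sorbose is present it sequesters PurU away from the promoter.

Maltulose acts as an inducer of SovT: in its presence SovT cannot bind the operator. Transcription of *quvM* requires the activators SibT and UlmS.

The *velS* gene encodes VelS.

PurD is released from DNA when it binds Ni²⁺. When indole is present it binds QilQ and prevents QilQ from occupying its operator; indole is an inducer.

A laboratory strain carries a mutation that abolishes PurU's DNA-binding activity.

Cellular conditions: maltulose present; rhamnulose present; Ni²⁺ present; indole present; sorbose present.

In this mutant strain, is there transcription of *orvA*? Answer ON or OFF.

OFF

Rhamnulose is present, so JovM is active.
Ni²⁺ is present, so PurD is inactive.
No repressor is bound and JovM is active, so *orvY* is transcribed.
So OrvY is produced and active.
No repressor is bound and OrvY is active, so *sibT* is transcribed.
So SibT is produced and active.
Indole is present, so QilQ is inactive.
With no repressor bound, *ulmS* is transcribed.
So UlmS is produced and active.
No repressor is bound and SibT and UlmS are active, so *quvM* is transcribed.
So QuvM is produced and active.
Maltulose is present, so SovT is inactive.
VelC is produced constitutively and is active.
With repressor VelC bound, *gorA* is not transcribed.
So GorA is not produced.
With no repressor bound, *velS* is transcribed.
So VelS is produced and active.
PurU is non-functional in this strain, so it has no effect.
With repressor QuvM bound, *orvA* is not transcribed.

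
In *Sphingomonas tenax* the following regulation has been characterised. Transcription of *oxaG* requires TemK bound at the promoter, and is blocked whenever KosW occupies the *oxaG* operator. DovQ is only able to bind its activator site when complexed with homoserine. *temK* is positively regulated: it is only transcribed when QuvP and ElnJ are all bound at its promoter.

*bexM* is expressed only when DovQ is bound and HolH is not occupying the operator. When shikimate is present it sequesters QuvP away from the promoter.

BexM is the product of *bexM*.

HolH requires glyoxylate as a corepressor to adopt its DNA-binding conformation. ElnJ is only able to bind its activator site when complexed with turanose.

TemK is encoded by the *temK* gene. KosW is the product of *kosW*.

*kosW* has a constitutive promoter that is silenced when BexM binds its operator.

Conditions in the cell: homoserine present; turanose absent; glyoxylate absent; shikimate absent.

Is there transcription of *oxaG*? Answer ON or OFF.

OFF

Homoserine is present, so DovQ is active.
Glyoxylate is absent, so HolH is inactive.
No repressor is bound and DovQ is active, so *bexM* is transcribed.
So BexM is produced and active.
With repressor BexM bound, *kosW* is not transcribed.
So KosW is not produced.
Shikimate is absent, so QuvP is active.
Turanose is absent, so ElnJ is inactive.
Required activator ElnJ is absent, so *temK* is not transcribed.
So TemK is not produced.
Required activator TemK is absent, so *oxaG* is not transcribed.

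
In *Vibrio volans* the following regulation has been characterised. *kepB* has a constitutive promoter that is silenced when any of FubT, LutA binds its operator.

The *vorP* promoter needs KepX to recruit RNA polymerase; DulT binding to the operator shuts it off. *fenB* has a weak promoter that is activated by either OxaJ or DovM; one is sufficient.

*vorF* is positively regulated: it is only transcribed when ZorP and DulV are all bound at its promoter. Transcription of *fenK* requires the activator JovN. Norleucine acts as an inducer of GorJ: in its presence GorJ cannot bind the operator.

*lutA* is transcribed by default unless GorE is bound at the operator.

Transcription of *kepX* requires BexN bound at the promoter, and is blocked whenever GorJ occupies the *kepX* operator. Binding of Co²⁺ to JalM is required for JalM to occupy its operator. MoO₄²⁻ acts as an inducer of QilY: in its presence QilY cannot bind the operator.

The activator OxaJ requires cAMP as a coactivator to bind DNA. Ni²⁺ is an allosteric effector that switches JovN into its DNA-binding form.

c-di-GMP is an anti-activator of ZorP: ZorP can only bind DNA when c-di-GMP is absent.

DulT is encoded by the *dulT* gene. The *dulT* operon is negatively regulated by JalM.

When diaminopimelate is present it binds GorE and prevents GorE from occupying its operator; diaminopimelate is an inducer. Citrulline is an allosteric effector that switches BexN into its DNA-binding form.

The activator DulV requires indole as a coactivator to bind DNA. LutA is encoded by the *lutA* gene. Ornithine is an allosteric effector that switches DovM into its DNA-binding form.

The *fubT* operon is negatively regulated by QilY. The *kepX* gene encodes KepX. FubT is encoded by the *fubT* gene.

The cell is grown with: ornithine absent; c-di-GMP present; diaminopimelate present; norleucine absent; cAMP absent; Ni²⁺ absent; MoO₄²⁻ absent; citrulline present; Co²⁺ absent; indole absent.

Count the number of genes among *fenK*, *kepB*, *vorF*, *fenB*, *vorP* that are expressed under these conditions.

Ni²⁺ is absent, so JovN is inactive.
Required activator JovN is absent, so *fenK* is not transcribed.
→ *fenK* is OFF.
MoO₄²⁻ is absent, so QilY is active.
With repressor QilY bound, *fubT* is not transcribed.
So FubT is not produced.
Diaminopimelate is present, so GorE is inactive.
With no repressor bound, *lutA* is transcribed.
So LutA is produced and active.
With repressor LutA bound, *kepB* is not transcribed.
→ *kepB* is OFF.
c-di-GMP is present, so ZorP is inactive.
Indole is absent, so DulV is inactive.
Required activator ZorP is absent, so *vorF* is not transcribed.
→ *vorF* is OFF.
cAMP is absent, so OxaJ is inactive.
Ornithine is absent, so DovM is inactive.
No activator is available at the *fenB* promoter, so *fenB* is not transcribed.
→ *fenB* is OFF.
Citrulline is present, so BexN is active.
Norleucine is absent, so GorJ is active.
With repressor GorJ bound, *kepX* is not transcribed.
So KepX is not produced.
Co²⁺ is absent, so JalM is inactive.
With no repressor bound, *dulT* is transcribed.
So DulT is produced and active.
With repressor DulT bound, *vorP* is not transcribed.
→ *vorP* is OFF.
0 of the 5 genes are transcribed.

0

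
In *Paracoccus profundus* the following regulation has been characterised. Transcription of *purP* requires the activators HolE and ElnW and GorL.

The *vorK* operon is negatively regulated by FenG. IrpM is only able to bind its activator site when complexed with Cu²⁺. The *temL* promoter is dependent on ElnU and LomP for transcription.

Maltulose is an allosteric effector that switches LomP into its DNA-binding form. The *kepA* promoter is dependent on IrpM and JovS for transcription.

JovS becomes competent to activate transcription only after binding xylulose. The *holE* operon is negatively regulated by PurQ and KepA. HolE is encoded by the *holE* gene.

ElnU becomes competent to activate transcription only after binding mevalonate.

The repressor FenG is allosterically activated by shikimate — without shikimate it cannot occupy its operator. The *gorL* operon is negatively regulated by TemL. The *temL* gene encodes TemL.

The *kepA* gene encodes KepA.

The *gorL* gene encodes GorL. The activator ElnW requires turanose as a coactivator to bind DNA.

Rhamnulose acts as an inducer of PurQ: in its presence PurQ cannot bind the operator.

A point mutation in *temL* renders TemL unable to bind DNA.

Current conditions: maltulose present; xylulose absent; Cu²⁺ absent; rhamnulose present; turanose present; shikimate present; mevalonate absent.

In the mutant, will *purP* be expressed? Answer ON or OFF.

Rhamnulose is present, so PurQ is inactive.
Cu²⁺ is absent, so IrpM is inactive.
Xylulose is absent, so JovS is inactive.
Required activator IrpM is absent, so *kepA* is not transcribed.
So KepA is not produced.
With no repressor bound, *holE* is transcribed.
So HolE is produced and active.
Turanose is present, so ElnW is active.
TemL is non-functional in this strain, so it has no effect.
With no repressor bound, *gorL* is transcribed.
So GorL is produced and active.
No repressor is bound and HolE and ElnW and GorL are active, so *purP* is transcribed.

ON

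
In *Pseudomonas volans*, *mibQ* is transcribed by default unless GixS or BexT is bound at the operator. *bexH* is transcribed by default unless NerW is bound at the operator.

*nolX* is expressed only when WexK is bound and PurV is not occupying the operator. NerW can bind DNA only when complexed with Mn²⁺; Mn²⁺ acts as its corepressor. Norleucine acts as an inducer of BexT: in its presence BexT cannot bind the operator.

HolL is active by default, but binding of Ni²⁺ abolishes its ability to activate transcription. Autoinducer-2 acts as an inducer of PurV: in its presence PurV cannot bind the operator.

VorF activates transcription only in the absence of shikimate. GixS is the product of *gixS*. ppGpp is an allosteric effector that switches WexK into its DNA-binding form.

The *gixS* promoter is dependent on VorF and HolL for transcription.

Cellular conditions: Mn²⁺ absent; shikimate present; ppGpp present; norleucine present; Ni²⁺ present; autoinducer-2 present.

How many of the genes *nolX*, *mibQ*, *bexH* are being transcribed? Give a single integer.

ppGpp is present, so WexK is active.
Autoinducer-2 is present, so PurV is inactive.
No repressor is bound and WexK is active, so *nolX* is transcribed.
→ *nolX* is ON.
Shikimate is present, so VorF is inactive.
Ni²⁺ is present, so HolL is inactive.
Required activator VorF is absent, so *gixS* is not transcribed.
So GixS is not produced.
Norleucine is present, so BexT is inactive.
With no repressor bound, *mibQ* is transcribed.
→ *mibQ* is ON.
Mn²⁺ is absent, so NerW is inactive.
With no repressor bound, *bexH* is transcribed.
→ *bexH* is ON.
3 of the 3 genes are transcribed.

3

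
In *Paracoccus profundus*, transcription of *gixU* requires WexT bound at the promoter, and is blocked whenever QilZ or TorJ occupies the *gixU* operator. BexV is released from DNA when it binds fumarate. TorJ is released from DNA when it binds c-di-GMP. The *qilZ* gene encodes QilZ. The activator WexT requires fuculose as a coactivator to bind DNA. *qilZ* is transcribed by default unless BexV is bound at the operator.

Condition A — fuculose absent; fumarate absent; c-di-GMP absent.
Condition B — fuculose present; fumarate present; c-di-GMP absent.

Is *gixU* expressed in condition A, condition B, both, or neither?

neither

Condition A:
Fuculose is absent, so WexT is inactive.
Fumarate is absent, so BexV is active.
With repressor BexV bound, *qilZ* is not transcribed.
So QilZ is not produced.
c-di-GMP is absent, so TorJ is active.
With repressor TorJ bound, *gixU* is not transcribed.
→ *gixU* is OFF in A.
Condition B:
Fuculose is present, so WexT is active.
Fumarate is present, so BexV is inactive.
With no repressor bound, *qilZ* is transcribed.
So QilZ is produced and active.
c-di-GMP is absent, so TorJ is active.
With repressor QilZ bound, *gixU* is not transcribed.
→ *gixU* is OFF in B.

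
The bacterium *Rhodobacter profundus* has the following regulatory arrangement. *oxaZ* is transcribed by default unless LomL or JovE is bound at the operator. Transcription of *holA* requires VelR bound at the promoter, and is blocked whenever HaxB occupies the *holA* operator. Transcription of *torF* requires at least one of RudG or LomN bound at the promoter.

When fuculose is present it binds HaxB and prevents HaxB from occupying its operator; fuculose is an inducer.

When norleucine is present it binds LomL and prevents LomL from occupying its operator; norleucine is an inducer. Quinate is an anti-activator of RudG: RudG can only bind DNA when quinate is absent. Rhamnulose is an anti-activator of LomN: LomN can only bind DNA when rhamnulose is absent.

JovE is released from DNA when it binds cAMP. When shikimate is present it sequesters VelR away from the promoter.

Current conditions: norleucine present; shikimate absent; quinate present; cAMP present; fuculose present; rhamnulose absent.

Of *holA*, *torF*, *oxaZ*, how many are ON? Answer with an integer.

3

Shikimate is absent, so VelR is active.
Fuculose is present, so HaxB is inactive.
No repressor is bound and VelR is active, so *holA* is transcribed.
→ *holA* is ON.
Quinate is present, so RudG is inactive.
Rhamnulose is absent, so LomN is active.
Activator LomN is present, so *torF* is transcribed.
→ *torF* is ON.
Norleucine is present, so LomL is inactive.
cAMP is present, so JovE is inactive.
With no repressor bound, *oxaZ* is transcribed.
→ *oxaZ* is ON.
3 of the 3 genes are transcribed.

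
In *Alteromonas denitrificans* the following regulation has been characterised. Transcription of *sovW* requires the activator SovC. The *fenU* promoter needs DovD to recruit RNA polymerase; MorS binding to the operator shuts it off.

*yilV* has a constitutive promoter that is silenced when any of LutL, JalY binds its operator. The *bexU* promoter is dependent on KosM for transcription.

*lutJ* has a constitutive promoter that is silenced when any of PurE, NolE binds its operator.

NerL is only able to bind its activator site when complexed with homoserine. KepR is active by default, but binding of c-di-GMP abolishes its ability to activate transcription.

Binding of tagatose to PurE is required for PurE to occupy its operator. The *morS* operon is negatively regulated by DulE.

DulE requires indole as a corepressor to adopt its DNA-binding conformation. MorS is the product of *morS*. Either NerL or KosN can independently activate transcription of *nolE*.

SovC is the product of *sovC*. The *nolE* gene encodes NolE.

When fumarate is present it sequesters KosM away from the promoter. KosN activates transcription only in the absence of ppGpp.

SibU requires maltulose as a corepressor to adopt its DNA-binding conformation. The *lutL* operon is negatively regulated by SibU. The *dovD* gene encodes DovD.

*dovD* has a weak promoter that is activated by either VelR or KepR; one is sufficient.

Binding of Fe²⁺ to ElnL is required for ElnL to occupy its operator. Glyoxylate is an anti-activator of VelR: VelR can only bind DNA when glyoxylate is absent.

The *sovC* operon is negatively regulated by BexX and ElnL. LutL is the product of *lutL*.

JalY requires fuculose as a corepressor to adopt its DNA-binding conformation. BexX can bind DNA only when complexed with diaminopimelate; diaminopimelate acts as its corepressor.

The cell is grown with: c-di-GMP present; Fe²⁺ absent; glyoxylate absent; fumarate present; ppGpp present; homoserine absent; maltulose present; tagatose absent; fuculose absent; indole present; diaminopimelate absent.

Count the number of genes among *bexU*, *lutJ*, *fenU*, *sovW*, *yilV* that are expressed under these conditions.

Fumarate is present, so KosM is inactive.
Required activator KosM is absent, so *bexU* is not transcribed.
→ *bexU* is OFF.
Tagatose is absent, so PurE is inactive.
Homoserine is absent, so NerL is inactive.
ppGpp is present, so KosN is inactive.
No activator is available at the *nolE* promoter, so *nolE* is not transcribed.
So NolE is not produced.
With no repressor bound, *lutJ* is transcribed.
→ *lutJ* is ON.
Glyoxylate is absent, so VelR is active.
c-di-GMP is present, so KepR is inactive.
Activator VelR is present, so *dovD* is transcribed.
So DovD is produced and active.
Indole is present, so DulE is active.
With repressor DulE bound, *morS* is not transcribed.
So MorS is not produced.
No repressor is bound and DovD is active, so *fenU* is transcribed.
→ *fenU* is ON.
Diaminopimelate is absent, so BexX is inactive.
Fe²⁺ is absent, so ElnL is inactive.
With no repressor bound, *sovC* is transcribed.
So SovC is produced and active.
No repressor is bound and SovC is active, so *sovW* is transcribed.
→ *sovW* is ON.
Maltulose is present, so SibU is active.
With repressor SibU bound, *lutL* is not transcribed.
So LutL is not produced.
Fuculose is absent, so JalY is inactive.
With no repressor bound, *yilV* is transcribed.
→ *yilV* is ON.
4 of the 5 genes are transcribed.

4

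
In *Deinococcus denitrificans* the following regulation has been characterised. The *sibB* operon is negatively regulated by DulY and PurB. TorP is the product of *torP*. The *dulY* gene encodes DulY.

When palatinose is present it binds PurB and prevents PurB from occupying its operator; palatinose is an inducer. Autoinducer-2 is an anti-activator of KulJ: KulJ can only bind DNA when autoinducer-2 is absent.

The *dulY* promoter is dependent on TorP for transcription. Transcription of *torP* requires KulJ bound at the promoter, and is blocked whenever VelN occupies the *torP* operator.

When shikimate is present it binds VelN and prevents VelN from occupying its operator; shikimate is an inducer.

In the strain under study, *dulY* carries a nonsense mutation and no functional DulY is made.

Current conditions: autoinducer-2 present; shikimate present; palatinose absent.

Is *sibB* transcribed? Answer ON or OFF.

DulY is non-functional in this strain, so it has no effect.
Palatinose is absent, so PurB is active.
With repressor PurB bound, *sibB* is not transcribed.

OFF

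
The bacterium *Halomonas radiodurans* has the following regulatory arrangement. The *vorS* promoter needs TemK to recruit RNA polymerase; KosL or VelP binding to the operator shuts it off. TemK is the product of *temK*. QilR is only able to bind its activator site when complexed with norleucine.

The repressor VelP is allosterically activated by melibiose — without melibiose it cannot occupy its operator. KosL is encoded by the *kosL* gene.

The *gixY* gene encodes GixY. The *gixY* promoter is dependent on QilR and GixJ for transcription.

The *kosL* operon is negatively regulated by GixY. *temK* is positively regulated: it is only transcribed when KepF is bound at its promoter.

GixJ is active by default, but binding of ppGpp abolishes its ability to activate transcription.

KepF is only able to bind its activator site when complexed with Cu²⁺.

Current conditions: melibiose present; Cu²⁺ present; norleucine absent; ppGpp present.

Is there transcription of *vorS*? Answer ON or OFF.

Norleucine is absent, so QilR is inactive.
ppGpp is present, so GixJ is inactive.
Required activator QilR is absent, so *gixY* is not transcribed.
So GixY is not produced.
With no repressor bound, *kosL* is transcribed.
So KosL is produced and active.
Melibiose is present, so VelP is active.
Cu²⁺ is present, so KepF is active.
No repressor is bound and KepF is active, so *temK* is transcribed.
So TemK is produced and active.
With repressor KosL bound, *vorS* is not transcribed.

OFF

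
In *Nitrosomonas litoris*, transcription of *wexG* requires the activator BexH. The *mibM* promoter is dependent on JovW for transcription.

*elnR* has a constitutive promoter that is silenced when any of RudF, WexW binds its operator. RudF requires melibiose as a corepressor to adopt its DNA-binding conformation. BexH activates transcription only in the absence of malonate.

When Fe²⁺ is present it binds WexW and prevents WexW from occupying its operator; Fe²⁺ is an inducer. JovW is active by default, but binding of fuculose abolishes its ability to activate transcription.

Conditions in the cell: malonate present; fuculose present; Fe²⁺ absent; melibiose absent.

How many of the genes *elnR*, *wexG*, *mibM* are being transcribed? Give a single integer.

Melibiose is absent, so RudF is inactive.
Fe²⁺ is absent, so WexW is active.
With repressor WexW bound, *elnR* is not transcribed.
→ *elnR* is OFF.
Malonate is present, so BexH is inactive.
Required activator BexH is absent, so *wexG* is not transcribed.
→ *wexG* is OFF.
Fuculose is present, so JovW is inactive.
Required activator JovW is absent, so *mibM* is not transcribed.
→ *mibM* is OFF.
0 of the 3 genes are transcribed.

0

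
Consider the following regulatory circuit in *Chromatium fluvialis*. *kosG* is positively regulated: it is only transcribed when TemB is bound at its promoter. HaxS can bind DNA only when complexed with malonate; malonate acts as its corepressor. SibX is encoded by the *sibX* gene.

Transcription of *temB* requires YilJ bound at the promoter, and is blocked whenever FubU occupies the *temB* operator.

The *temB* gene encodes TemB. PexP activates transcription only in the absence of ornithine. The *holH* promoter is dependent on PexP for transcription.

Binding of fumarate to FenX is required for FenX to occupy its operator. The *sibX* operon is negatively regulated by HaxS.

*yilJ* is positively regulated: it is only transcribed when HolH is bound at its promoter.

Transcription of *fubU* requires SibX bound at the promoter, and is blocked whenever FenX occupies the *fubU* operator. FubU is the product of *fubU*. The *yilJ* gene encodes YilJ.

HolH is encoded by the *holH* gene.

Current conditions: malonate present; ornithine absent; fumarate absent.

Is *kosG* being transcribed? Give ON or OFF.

ON

Ornithine is absent, so PexP is active.
No repressor is bound and PexP is active, so *holH* is transcribed.
So HolH is produced and active.
No repressor is bound and HolH is active, so *yilJ* is transcribed.
So YilJ is produced and active.
Malonate is present, so HaxS is active.
With repressor HaxS bound, *sibX* is not transcribed.
So SibX is not produced.
Fumarate is absent, so FenX is inactive.
Required activator SibX is absent, so *fubU* is not transcribed.
So FubU is not produced.
No repressor is bound and YilJ is active, so *temB* is transcribed.
So TemB is produced and active.
No repressor is bound and TemB is active, so *kosG* is transcribed.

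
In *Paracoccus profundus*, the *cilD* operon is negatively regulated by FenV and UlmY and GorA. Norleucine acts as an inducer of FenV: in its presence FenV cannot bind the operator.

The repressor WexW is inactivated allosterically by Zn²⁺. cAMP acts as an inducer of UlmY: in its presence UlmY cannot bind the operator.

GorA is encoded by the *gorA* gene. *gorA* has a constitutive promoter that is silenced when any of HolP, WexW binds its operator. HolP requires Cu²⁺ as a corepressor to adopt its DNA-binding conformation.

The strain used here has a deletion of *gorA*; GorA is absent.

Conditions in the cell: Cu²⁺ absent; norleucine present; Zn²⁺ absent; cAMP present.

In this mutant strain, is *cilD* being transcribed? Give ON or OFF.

Norleucine is present, so FenV is inactive.
cAMP is present, so UlmY is inactive.
GorA is non-functional in this strain, so it has no effect.
With no repressor bound, *cilD* is transcribed.

ON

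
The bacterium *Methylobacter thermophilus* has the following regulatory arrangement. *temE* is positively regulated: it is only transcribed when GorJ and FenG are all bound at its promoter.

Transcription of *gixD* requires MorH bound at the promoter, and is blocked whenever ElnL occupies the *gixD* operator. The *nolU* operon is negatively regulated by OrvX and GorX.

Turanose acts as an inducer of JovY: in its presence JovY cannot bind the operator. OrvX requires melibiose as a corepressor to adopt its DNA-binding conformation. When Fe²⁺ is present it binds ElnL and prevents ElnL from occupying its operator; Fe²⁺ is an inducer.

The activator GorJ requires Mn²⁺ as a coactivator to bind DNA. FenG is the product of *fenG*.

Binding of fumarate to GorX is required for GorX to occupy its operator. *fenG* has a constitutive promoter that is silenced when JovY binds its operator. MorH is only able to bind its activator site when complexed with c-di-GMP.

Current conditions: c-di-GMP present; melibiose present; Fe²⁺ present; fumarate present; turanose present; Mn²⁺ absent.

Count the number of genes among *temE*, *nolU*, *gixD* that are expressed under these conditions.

Mn²⁺ is absent, so GorJ is inactive.
Turanose is present, so JovY is inactive.
With no repressor bound, *fenG* is transcribed.
So FenG is produced and active.
Required activator GorJ is absent, so *temE* is not transcribed.
→ *temE* is OFF.
Melibiose is present, so OrvX is active.
Fumarate is present, so GorX is active.
With repressor OrvX bound, *nolU* is not transcribed.
→ *nolU* is OFF.
c-di-GMP is present, so MorH is active.
Fe²⁺ is present, so ElnL is inactive.
No repressor is bound and MorH is active, so *gixD* is transcribed.
→ *gixD* is ON.
1 of the 3 genes is transcribed.

1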